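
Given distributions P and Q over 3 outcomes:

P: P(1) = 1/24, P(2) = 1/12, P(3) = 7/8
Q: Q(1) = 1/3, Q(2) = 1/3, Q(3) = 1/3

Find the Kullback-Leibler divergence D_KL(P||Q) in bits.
0.9266 bits

D_KL(P||Q) = Σ P(x) log₂(P(x)/Q(x))

Computing term by term:
  P(1)·log₂(P(1)/Q(1)) = (1/24)·log₂((1/24)/(1/3)) = -0.12500
  P(2)·log₂(P(2)/Q(2)) = (1/12)·log₂((1/12)/(1/3)) = -0.16667
  P(3)·log₂(P(3)/Q(3)) = (7/8)·log₂((7/8)/(1/3)) = 1.21828

D_KL(P||Q) = -0.12500 - 0.16667 + 1.21828 = 0.92661 ≈ 0.9266 bits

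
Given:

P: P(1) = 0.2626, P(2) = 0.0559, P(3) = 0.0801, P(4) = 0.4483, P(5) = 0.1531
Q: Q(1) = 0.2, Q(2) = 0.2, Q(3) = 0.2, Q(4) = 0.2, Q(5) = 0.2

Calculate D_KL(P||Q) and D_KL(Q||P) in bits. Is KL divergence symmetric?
D_KL(P||Q) = 0.3576 bits, D_KL(Q||P) = 0.3975 bits. No, KL divergence is not symmetric.

D_KL(P||Q) = Σ P(x) log₂(P(x)/Q(x))

Computing term by term:
  P(1)·log₂(P(1)/Q(1)) = 0.2626·log₂(0.2626/0.2) = 0.10317
  P(2)·log₂(P(2)/Q(2)) = 0.0559·log₂(0.0559/0.2) = -0.10280
  P(3)·log₂(P(3)/Q(3)) = 0.0801·log₂(0.0801/0.2) = -0.10574
  P(4)·log₂(P(4)/Q(4)) = 0.4483·log₂(0.4483/0.2) = 0.52203
  P(5)·log₂(P(5)/Q(5)) = 0.1531·log₂(0.1531/0.2) = -0.05902

D_KL(P||Q) = 0.10317 - 0.10280 - 0.10574 + 0.52203 - 0.05902 = 0.35764 ≈ 0.3576 bits

D_KL(Q||P) = Σ Q(x) log₂(Q(x)/P(x))

Computing term by term:
  Q(1)·log₂(Q(1)/P(1)) = 0.2·log₂(0.2/0.2626) = -0.07857
  Q(2)·log₂(Q(2)/P(2)) = 0.2·log₂(0.2/0.0559) = 0.36782
  Q(3)·log₂(Q(3)/P(3)) = 0.2·log₂(0.2/0.0801) = 0.26403
  Q(4)·log₂(Q(4)/P(4)) = 0.2·log₂(0.2/0.4483) = -0.23289
  Q(5)·log₂(Q(5)/P(5)) = 0.2·log₂(0.2/0.1531) = 0.07711

D_KL(Q||P) = -0.07857 + 0.36782 + 0.26403 - 0.23289 + 0.07711 = 0.39750 ≈ 0.3975 bits

These are NOT equal (difference: 0.0399 bits). KL divergence is asymmetric: D_KL(P||Q) ≠ D_KL(Q||P) in general.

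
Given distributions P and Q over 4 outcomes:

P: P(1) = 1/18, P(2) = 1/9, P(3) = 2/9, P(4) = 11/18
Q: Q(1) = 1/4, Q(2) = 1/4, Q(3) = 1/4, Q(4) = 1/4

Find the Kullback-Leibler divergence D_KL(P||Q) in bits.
0.4997 bits

D_KL(P||Q) = Σ P(x) log₂(P(x)/Q(x))

Computing term by term:
  P(1)·log₂(P(1)/Q(1)) = (1/18)·log₂((1/18)/(1/4)) = -0.12055
  P(2)·log₂(P(2)/Q(2)) = (1/9)·log₂((1/9)/(1/4)) = -0.12999
  P(3)·log₂(P(3)/Q(3)) = (2/9)·log₂((2/9)/(1/4)) = -0.03776
  P(4)·log₂(P(4)/Q(4)) = (11/18)·log₂((11/18)/(1/4)) = 0.78803

D_KL(P||Q) = -0.12055 - 0.12999 - 0.03776 + 0.78803 = 0.49973 ≈ 0.4997 bits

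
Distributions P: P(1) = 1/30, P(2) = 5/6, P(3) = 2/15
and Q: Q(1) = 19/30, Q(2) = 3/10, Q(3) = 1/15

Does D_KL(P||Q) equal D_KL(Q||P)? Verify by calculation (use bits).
D_KL(P||Q) = 1.2200 bits, D_KL(Q||P) = 2.1815 bits. No — D_KL(P||Q) ≠ D_KL(Q||P) for this pair.

D_KL(P||Q) = Σ P(x) log₂(P(x)/Q(x))

Computing term by term:
  P(1)·log₂(P(1)/Q(1)) = (1/30)·log₂((1/30)/(19/30)) = -0.14160
  P(2)·log₂(P(2)/Q(2)) = (5/6)·log₂((5/6)/(3/10)) = 1.22828
  P(3)·log₂(P(3)/Q(3)) = (2/15)·log₂((2/15)/(1/15)) = 0.13333

D_KL(P||Q) = -0.14160 + 1.22828 + 0.13333 = 1.22001 ≈ 1.2200 bits

D_KL(Q||P) = Σ Q(x) log₂(Q(x)/P(x))

Computing term by term:
  Q(1)·log₂(Q(1)/P(1)) = (19/30)·log₂((19/30)/(1/30)) = 2.69035
  Q(2)·log₂(Q(2)/P(2)) = (3/10)·log₂((3/10)/(5/6)) = -0.44218
  Q(3)·log₂(Q(3)/P(3)) = (1/15)·log₂((1/15)/(2/15)) = -0.06667

D_KL(Q||P) = 2.69035 - 0.44218 - 0.06667 = 2.18150 ≈ 2.1815 bits

These are NOT equal (difference: 0.9615 bits). KL divergence is asymmetric: D_KL(P||Q) ≠ D_KL(Q||P) in general.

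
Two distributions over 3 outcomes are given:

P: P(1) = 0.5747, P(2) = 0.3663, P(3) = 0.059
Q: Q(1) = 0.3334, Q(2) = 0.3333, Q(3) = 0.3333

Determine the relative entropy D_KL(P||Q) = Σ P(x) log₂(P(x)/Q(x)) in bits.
0.3540 bits

D_KL(P||Q) = Σ P(x) log₂(P(x)/Q(x))

Computing term by term:
  P(1)·log₂(P(1)/Q(1)) = 0.5747·log₂(0.5747/0.3334) = 0.45146
  P(2)·log₂(P(2)/Q(2)) = 0.3663·log₂(0.3663/0.3333) = 0.04989
  P(3)·log₂(P(3)/Q(3)) = 0.059·log₂(0.059/0.3333) = -0.14738

D_KL(P||Q) = 0.45146 + 0.04989 - 0.14738 = 0.35397 ≈ 0.3540 bits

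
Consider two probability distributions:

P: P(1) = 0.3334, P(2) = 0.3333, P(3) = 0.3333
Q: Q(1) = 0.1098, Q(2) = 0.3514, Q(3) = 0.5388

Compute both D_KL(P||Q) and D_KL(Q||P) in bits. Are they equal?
D_KL(P||Q) = 0.2779 bits, D_KL(Q||P) = 0.2242 bits. No, they are not equal.

D_KL(P||Q) = Σ P(x) log₂(P(x)/Q(x))

Computing term by term:
  P(1)·log₂(P(1)/Q(1)) = 0.3334·log₂(0.3334/0.1098) = 0.53423
  P(2)·log₂(P(2)/Q(2)) = 0.3333·log₂(0.3333/0.3514) = -0.02543
  P(3)·log₂(P(3)/Q(3)) = 0.3333·log₂(0.3333/0.5388) = -0.23095

D_KL(P||Q) = 0.53423 - 0.02543 - 0.23095 = 0.27785 ≈ 0.2779 bits

D_KL(Q||P) = Σ Q(x) log₂(Q(x)/P(x))

Computing term by term:
  Q(1)·log₂(Q(1)/P(1)) = 0.1098·log₂(0.1098/0.3334) = -0.17594
  Q(2)·log₂(Q(2)/P(2)) = 0.3514·log₂(0.3514/0.3333) = 0.02681
  Q(3)·log₂(Q(3)/P(3)) = 0.5388·log₂(0.5388/0.3333) = 0.37335

D_KL(Q||P) = -0.17594 + 0.02681 + 0.37335 = 0.22422 ≈ 0.2242 bits

These are NOT equal (difference: 0.0537 bits). KL divergence is asymmetric: D_KL(P||Q) ≠ D_KL(Q||P) in general.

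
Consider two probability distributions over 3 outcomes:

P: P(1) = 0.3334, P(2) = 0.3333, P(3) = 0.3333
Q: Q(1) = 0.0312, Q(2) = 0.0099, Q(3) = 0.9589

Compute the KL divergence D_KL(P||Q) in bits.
2.3222 bits

D_KL(P||Q) = Σ P(x) log₂(P(x)/Q(x))

Computing term by term:
  P(1)·log₂(P(1)/Q(1)) = 0.3334·log₂(0.3334/0.0312) = 1.13944
  P(2)·log₂(P(2)/Q(2)) = 0.3333·log₂(0.3333/0.0099) = 1.69091
  P(3)·log₂(P(3)/Q(3)) = 0.3333·log₂(0.3333/0.9589) = -0.50814

D_KL(P||Q) = 1.13944 + 1.69091 - 0.50814 = 2.32221 ≈ 2.3222 bits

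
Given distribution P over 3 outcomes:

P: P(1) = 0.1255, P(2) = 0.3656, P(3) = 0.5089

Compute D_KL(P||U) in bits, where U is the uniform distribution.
0.1825 bits

U(i) = 1/3 for all i

D_KL(P||U) = Σ P(x) log₂(P(x) / (1/3))
           = Σ P(x) log₂(P(x)) + log₂(3)
           = log₂(3) - H(P)

H(P) = -Σ P(x) log₂(P(x)):
  -P(1)·log₂(P(1)) = -(0.1255)·log₂(0.1255) = 0.37578
  -P(2)·log₂(P(2)) = -(0.3656)·log₂(0.3656) = 0.53073
  -P(3)·log₂(P(3)) = -(0.5089)·log₂(0.5089) = 0.49595
H(P) = 0.37578 + 0.53073 + 0.49595 = 1.40246 bits

log₂(3) = 1.58496 bits

D_KL(P||U) = 1.58496 - 1.40246 = 0.18250 ≈ 0.1825 bits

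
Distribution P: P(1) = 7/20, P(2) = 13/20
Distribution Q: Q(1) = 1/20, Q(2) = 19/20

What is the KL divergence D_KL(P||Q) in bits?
0.6267 bits

D_KL(P||Q) = Σ P(x) log₂(P(x)/Q(x))

Computing term by term:
  P(1)·log₂(P(1)/Q(1)) = (7/20)·log₂((7/20)/(1/20)) = 0.98257
  P(2)·log₂(P(2)/Q(2)) = (13/20)·log₂((13/20)/(19/20)) = -0.35587

D_KL(P||Q) = 0.98257 - 0.35587 = 0.62670 ≈ 0.6267 bits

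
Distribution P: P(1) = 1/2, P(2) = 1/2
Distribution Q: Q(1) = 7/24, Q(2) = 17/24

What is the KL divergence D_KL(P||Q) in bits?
0.1376 bits

D_KL(P||Q) = Σ P(x) log₂(P(x)/Q(x))

Computing term by term:
  P(1)·log₂(P(1)/Q(1)) = (1/2)·log₂((1/2)/(7/24)) = 0.38880
  P(2)·log₂(P(2)/Q(2)) = (1/2)·log₂((1/2)/(17/24)) = -0.25125

D_KL(P||Q) = 0.38880 - 0.25125 = 0.13755 ≈ 0.1376 bits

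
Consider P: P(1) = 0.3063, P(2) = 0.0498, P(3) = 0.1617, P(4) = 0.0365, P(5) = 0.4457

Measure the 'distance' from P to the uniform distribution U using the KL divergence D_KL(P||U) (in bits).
0.4646 bits

U(i) = 1/5 for all i

D_KL(P||U) = Σ P(x) log₂(P(x) / (1/5))
           = Σ P(x) log₂(P(x)) + log₂(5)
           = log₂(5) - H(P)

H(P) = -Σ P(x) log₂(P(x)):
  -P(1)·log₂(P(1)) = -(0.3063)·log₂(0.3063) = 0.52285
  -P(2)·log₂(P(2)) = -(0.0498)·log₂(0.0498) = 0.21552
  -P(3)·log₂(P(3)) = -(0.1617)·log₂(0.1617) = 0.42505
  -P(4)·log₂(P(4)) = -(0.0365)·log₂(0.0365) = 0.17432
  -P(5)·log₂(P(5)) = -(0.4457)·log₂(0.4457) = 0.51962
H(P) = 0.52285 + 0.21552 + 0.42505 + 0.17432 + 0.51962 = 1.85736 bits

log₂(5) = 2.32193 bits

D_KL(P||U) = 2.32193 - 1.85736 = 0.46457 ≈ 0.4646 bits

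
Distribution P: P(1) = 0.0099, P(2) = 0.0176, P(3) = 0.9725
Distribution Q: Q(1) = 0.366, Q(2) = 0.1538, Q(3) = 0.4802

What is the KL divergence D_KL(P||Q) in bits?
0.8835 bits

D_KL(P||Q) = Σ P(x) log₂(P(x)/Q(x))

Computing term by term:
  P(1)·log₂(P(1)/Q(1)) = 0.0099·log₂(0.0099/0.366) = -0.05156
  P(2)·log₂(P(2)/Q(2)) = 0.0176·log₂(0.0176/0.1538) = -0.05504
  P(3)·log₂(P(3)/Q(3)) = 0.9725·log₂(0.9725/0.4802) = 0.99007

D_KL(P||Q) = -0.05156 - 0.05504 + 0.99007 = 0.88347 ≈ 0.8835 bits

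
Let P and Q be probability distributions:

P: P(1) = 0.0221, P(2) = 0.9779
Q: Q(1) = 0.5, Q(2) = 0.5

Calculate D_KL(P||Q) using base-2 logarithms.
0.8469 bits

D_KL(P||Q) = Σ P(x) log₂(P(x)/Q(x))

Computing term by term:
  P(1)·log₂(P(1)/Q(1)) = 0.0221·log₂(0.0221/0.5) = -0.09945
  P(2)·log₂(P(2)/Q(2)) = 0.9779·log₂(0.9779/0.5) = 0.94637

D_KL(P||Q) = -0.09945 + 0.94637 = 0.84692 ≈ 0.8469 bits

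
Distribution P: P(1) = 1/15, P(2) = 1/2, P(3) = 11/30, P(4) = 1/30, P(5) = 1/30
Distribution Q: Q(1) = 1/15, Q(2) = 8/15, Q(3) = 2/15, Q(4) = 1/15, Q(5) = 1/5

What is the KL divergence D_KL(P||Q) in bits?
0.3691 bits

D_KL(P||Q) = Σ P(x) log₂(P(x)/Q(x))

Computing term by term:
  P(1)·log₂(P(1)/Q(1)) = (1/15)·log₂((1/15)/(1/15)) = 0.00000
  P(2)·log₂(P(2)/Q(2)) = (1/2)·log₂((1/2)/(8/15)) = -0.04655
  P(3)·log₂(P(3)/Q(3)) = (11/30)·log₂((11/30)/(2/15)) = 0.53512
  P(4)·log₂(P(4)/Q(4)) = (1/30)·log₂((1/30)/(1/15)) = -0.03333
  P(5)·log₂(P(5)/Q(5)) = (1/30)·log₂((1/30)/(1/5)) = -0.08617

D_KL(P||Q) = 0.00000 - 0.04655 + 0.53512 - 0.03333 - 0.08617 = 0.36907 ≈ 0.3691 bits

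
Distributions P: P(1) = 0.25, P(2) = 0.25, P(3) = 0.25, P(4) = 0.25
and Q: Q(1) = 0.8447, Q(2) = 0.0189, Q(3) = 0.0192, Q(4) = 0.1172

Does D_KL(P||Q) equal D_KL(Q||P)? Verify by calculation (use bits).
D_KL(P||Q) = 1.6912 bits, D_KL(Q||P) = 1.2141 bits. No — D_KL(P||Q) ≠ D_KL(Q||P) for this pair.

D_KL(P||Q) = Σ P(x) log₂(P(x)/Q(x))

Computing term by term:
  P(1)·log₂(P(1)/Q(1)) = 0.25·log₂(0.25/0.8447) = -0.43913
  P(2)·log₂(P(2)/Q(2)) = 0.25·log₂(0.25/0.0189) = 0.93137
  P(3)·log₂(P(3)/Q(3)) = 0.25·log₂(0.25/0.0192) = 0.92569
  P(4)·log₂(P(4)/Q(4)) = 0.25·log₂(0.25/0.1172) = 0.27324

D_KL(P||Q) = -0.43913 + 0.93137 + 0.92569 + 0.27324 = 1.69117 ≈ 1.6912 bits

D_KL(Q||P) = Σ Q(x) log₂(Q(x)/P(x))

Computing term by term:
  Q(1)·log₂(Q(1)/P(1)) = 0.8447·log₂(0.8447/0.25) = 1.48372
  Q(2)·log₂(Q(2)/P(2)) = 0.0189·log₂(0.0189/0.25) = -0.07041
  Q(3)·log₂(Q(3)/P(3)) = 0.0192·log₂(0.0192/0.25) = -0.07109
  Q(4)·log₂(Q(4)/P(4)) = 0.1172·log₂(0.1172/0.25) = -0.12809

D_KL(Q||P) = 1.48372 - 0.07041 - 0.07109 - 0.12809 = 1.21413 ≈ 1.2141 bits

These are NOT equal (difference: 0.4771 bits). KL divergence is asymmetric: D_KL(P||Q) ≠ D_KL(Q||P) in general.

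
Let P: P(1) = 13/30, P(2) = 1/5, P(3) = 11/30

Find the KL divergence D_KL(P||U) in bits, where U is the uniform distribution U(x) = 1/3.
0.0670 bits

U(i) = 1/3 for all i

D_KL(P||U) = Σ P(x) log₂(P(x) / (1/3))
           = Σ P(x) log₂(P(x)) + log₂(3)
           = log₂(3) - H(P)

H(P) = -Σ P(x) log₂(P(x)):
  -P(1)·log₂(P(1)) = -(13/30)·log₂(13/30) = 0.52280
  -P(2)·log₂(P(2)) = -(1/5)·log₂(1/5) = 0.46439
  -P(3)·log₂(P(3)) = -(11/30)·log₂(11/30) = 0.53073
H(P) = 0.52280 + 0.46439 + 0.53073 = 1.51792 bits

log₂(3) = 1.58496 bits

D_KL(P||U) = 1.58496 - 1.51792 = 0.06704 ≈ 0.0670 bits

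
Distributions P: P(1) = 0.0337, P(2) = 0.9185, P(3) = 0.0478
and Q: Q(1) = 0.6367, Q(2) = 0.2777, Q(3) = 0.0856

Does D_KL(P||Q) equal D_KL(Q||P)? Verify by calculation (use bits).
D_KL(P||Q) = 1.4020 bits, D_KL(Q||P) = 2.2922 bits. No — D_KL(P||Q) ≠ D_KL(Q||P) for this pair.

D_KL(P||Q) = Σ P(x) log₂(P(x)/Q(x))

Computing term by term:
  P(1)·log₂(P(1)/Q(1)) = 0.0337·log₂(0.0337/0.6367) = -0.14288
  P(2)·log₂(P(2)/Q(2)) = 0.9185·log₂(0.9185/0.2777) = 1.58510
  P(3)·log₂(P(3)/Q(3)) = 0.0478·log₂(0.0478/0.0856) = -0.04018

D_KL(P||Q) = -0.14288 + 1.58510 - 0.04018 = 1.40204 ≈ 1.4020 bits

D_KL(Q||P) = Σ Q(x) log₂(Q(x)/P(x))

Computing term by term:
  Q(1)·log₂(Q(1)/P(1)) = 0.6367·log₂(0.6367/0.0337) = 2.69948
  Q(2)·log₂(Q(2)/P(2)) = 0.2777·log₂(0.2777/0.9185) = -0.47924
  Q(3)·log₂(Q(3)/P(3)) = 0.0856·log₂(0.0856/0.0478) = 0.07196

D_KL(Q||P) = 2.69948 - 0.47924 + 0.07196 = 2.29220 ≈ 2.2922 bits

These are NOT equal (difference: 0.8902 bits). KL divergence is asymmetric: D_KL(P||Q) ≠ D_KL(Q||P) in general.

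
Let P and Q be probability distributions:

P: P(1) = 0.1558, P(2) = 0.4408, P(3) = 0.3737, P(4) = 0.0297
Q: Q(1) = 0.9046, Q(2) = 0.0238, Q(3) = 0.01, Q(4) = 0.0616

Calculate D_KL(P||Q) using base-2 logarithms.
3.3818 bits

D_KL(P||Q) = Σ P(x) log₂(P(x)/Q(x))

Computing term by term:
  P(1)·log₂(P(1)/Q(1)) = 0.1558·log₂(0.1558/0.9046) = -0.39536
  P(2)·log₂(P(2)/Q(2)) = 0.4408·log₂(0.4408/0.0238) = 1.85625
  P(3)·log₂(P(3)/Q(3)) = 0.3737·log₂(0.3737/0.01) = 1.95214
  P(4)·log₂(P(4)/Q(4)) = 0.0297·log₂(0.0297/0.0616) = -0.03126

D_KL(P||Q) = -0.39536 + 1.85625 + 1.95214 - 0.03126 = 3.38177 ≈ 3.3818 bits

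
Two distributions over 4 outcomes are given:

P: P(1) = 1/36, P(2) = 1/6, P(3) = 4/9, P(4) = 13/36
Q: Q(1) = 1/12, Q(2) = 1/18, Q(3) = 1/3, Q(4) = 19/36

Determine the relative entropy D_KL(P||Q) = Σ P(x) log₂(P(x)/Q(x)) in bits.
0.2069 bits

D_KL(P||Q) = Σ P(x) log₂(P(x)/Q(x))

Computing term by term:
  P(1)·log₂(P(1)/Q(1)) = (1/36)·log₂((1/36)/(1/12)) = -0.04403
  P(2)·log₂(P(2)/Q(2)) = (1/6)·log₂((1/6)/(1/18)) = 0.26416
  P(3)·log₂(P(3)/Q(3)) = (4/9)·log₂((4/9)/(1/3)) = 0.18446
  P(4)·log₂(P(4)/Q(4)) = (13/36)·log₂((13/36)/(19/36)) = -0.19770

D_KL(P||Q) = -0.04403 + 0.26416 + 0.18446 - 0.19770 = 0.20689 ≈ 0.2069 bits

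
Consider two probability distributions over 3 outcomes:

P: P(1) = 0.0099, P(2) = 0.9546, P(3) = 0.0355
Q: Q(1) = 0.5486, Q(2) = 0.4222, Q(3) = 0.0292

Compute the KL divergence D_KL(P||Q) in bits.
1.0762 bits

D_KL(P||Q) = Σ P(x) log₂(P(x)/Q(x))

Computing term by term:
  P(1)·log₂(P(1)/Q(1)) = 0.0099·log₂(0.0099/0.5486) = -0.05734
  P(2)·log₂(P(2)/Q(2)) = 0.9546·log₂(0.9546/0.4222) = 1.12354
  P(3)·log₂(P(3)/Q(3)) = 0.0355·log₂(0.0355/0.0292) = 0.01001

D_KL(P||Q) = -0.05734 + 1.12354 + 0.01001 = 1.07621 ≈ 1.0762 bits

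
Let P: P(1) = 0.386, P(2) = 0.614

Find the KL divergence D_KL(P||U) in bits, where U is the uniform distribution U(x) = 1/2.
0.0378 bits

U(i) = 1/2 for all i

D_KL(P||U) = Σ P(x) log₂(P(x) / (1/2))
           = Σ P(x) log₂(P(x)) + log₂(2)
           = log₂(2) - H(P)

H(P) = -Σ P(x) log₂(P(x)):
  -P(1)·log₂(P(1)) = -(0.386)·log₂(0.386) = 0.53010
  -P(2)·log₂(P(2)) = -(0.614)·log₂(0.614) = 0.43207
H(P) = 0.53010 + 0.43207 = 0.96217 bits

log₂(2) = 1.00000 bits

D_KL(P||U) = 1.00000 - 0.96217 = 0.03783 ≈ 0.0378 bits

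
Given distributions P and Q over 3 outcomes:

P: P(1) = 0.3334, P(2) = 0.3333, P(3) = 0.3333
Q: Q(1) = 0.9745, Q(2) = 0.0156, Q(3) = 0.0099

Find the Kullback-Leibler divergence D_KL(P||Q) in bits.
2.6473 bits

D_KL(P||Q) = Σ P(x) log₂(P(x)/Q(x))

Computing term by term:
  P(1)·log₂(P(1)/Q(1)) = 0.3334·log₂(0.3334/0.9745) = -0.51591
  P(2)·log₂(P(2)/Q(2)) = 0.3333·log₂(0.3333/0.0156) = 1.47225
  P(3)·log₂(P(3)/Q(3)) = 0.3333·log₂(0.3333/0.0099) = 1.69091

D_KL(P||Q) = -0.51591 + 1.47225 + 1.69091 = 2.64725 ≈ 2.6473 bits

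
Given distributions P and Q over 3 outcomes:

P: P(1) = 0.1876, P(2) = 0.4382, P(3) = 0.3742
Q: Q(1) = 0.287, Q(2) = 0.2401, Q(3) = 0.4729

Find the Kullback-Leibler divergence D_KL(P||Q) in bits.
0.1389 bits

D_KL(P||Q) = Σ P(x) log₂(P(x)/Q(x))

Computing term by term:
  P(1)·log₂(P(1)/Q(1)) = 0.1876·log₂(0.1876/0.287) = -0.11507
  P(2)·log₂(P(2)/Q(2)) = 0.4382·log₂(0.4382/0.2401) = 0.38034
  P(3)·log₂(P(3)/Q(3)) = 0.3742·log₂(0.3742/0.4729) = -0.12638

D_KL(P||Q) = -0.11507 + 0.38034 - 0.12638 = 0.13889 ≈ 0.1389 bits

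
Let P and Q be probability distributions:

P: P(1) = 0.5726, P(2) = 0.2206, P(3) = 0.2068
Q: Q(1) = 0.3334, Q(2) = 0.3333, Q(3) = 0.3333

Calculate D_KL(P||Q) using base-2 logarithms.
0.1730 bits

D_KL(P||Q) = Σ P(x) log₂(P(x)/Q(x))

Computing term by term:
  P(1)·log₂(P(1)/Q(1)) = 0.5726·log₂(0.5726/0.3334) = 0.44678
  P(2)·log₂(P(2)/Q(2)) = 0.2206·log₂(0.2206/0.3333) = -0.13134
  P(3)·log₂(P(3)/Q(3)) = 0.2068·log₂(0.2068/0.3333) = -0.14240

D_KL(P||Q) = 0.44678 - 0.13134 - 0.14240 = 0.17304 ≈ 0.1730 bits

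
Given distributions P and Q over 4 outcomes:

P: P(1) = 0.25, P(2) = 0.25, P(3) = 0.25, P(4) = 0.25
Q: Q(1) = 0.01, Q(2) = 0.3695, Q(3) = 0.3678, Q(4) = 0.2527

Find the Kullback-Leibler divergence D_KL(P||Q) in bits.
0.8769 bits

D_KL(P||Q) = Σ P(x) log₂(P(x)/Q(x))

Computing term by term:
  P(1)·log₂(P(1)/Q(1)) = 0.25·log₂(0.25/0.01) = 1.16096
  P(2)·log₂(P(2)/Q(2)) = 0.25·log₂(0.25/0.3695) = -0.14091
  P(3)·log₂(P(3)/Q(3)) = 0.25·log₂(0.25/0.3678) = -0.13925
  P(4)·log₂(P(4)/Q(4)) = 0.25·log₂(0.25/0.2527) = -0.00387

D_KL(P||Q) = 1.16096 - 0.14091 - 0.13925 - 0.00387 = 0.87693 ≈ 0.8769 bits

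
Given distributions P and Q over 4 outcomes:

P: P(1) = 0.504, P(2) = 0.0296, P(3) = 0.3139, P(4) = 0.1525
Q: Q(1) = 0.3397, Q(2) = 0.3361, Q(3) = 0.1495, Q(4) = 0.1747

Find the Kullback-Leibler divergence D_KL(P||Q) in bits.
0.4891 bits

D_KL(P||Q) = Σ P(x) log₂(P(x)/Q(x))

Computing term by term:
  P(1)·log₂(P(1)/Q(1)) = 0.504·log₂(0.504/0.3397) = 0.28686
  P(2)·log₂(P(2)/Q(2)) = 0.0296·log₂(0.0296/0.3361) = -0.10375
  P(3)·log₂(P(3)/Q(3)) = 0.3139·log₂(0.3139/0.1495) = 0.33592
  P(4)·log₂(P(4)/Q(4)) = 0.1525·log₂(0.1525/0.1747) = -0.02990

D_KL(P||Q) = 0.28686 - 0.10375 + 0.33592 - 0.02990 = 0.48913 ≈ 0.4891 bits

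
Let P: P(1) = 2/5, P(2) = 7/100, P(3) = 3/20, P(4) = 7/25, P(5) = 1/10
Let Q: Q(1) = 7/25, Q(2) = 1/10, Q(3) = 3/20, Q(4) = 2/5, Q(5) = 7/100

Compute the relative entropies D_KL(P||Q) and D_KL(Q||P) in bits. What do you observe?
D_KL(P||Q) = 0.0772 bits, D_KL(Q||P) = 0.0772 bits. The two directions give the same value here, because Q is a self-inverse relabeling of P; in general KL divergence is asymmetric.

D_KL(P||Q) = Σ P(x) log₂(P(x)/Q(x))

Computing term by term:
  P(1)·log₂(P(1)/Q(1)) = (2/5)·log₂((2/5)/(7/25)) = 0.20583
  P(2)·log₂(P(2)/Q(2)) = (7/100)·log₂((7/100)/(1/10)) = -0.03602
  P(3)·log₂(P(3)/Q(3)) = (3/20)·log₂((3/20)/(3/20)) = 0.00000
  P(4)·log₂(P(4)/Q(4)) = (7/25)·log₂((7/25)/(2/5)) = -0.14408
  P(5)·log₂(P(5)/Q(5)) = (1/10)·log₂((1/10)/(7/100)) = 0.05146

D_KL(P||Q) = 0.20583 - 0.03602 + 0.00000 - 0.14408 + 0.05146 = 0.07719 ≈ 0.0772 bits

D_KL(Q||P) = Σ Q(x) log₂(Q(x)/P(x))

Computing term by term:
  Q(1)·log₂(Q(1)/P(1)) = (7/25)·log₂((7/25)/(2/5)) = -0.14408
  Q(2)·log₂(Q(2)/P(2)) = (1/10)·log₂((1/10)/(7/100)) = 0.05146
  Q(3)·log₂(Q(3)/P(3)) = (3/20)·log₂((3/20)/(3/20)) = 0.00000
  Q(4)·log₂(Q(4)/P(4)) = (2/5)·log₂((2/5)/(7/25)) = 0.20583
  Q(5)·log₂(Q(5)/P(5)) = (7/100)·log₂((7/100)/(1/10)) = -0.03602

D_KL(Q||P) = -0.14408 + 0.05146 + 0.00000 + 0.20583 - 0.03602 = 0.07719 ≈ 0.0772 bits

These ARE equal here. Q is P with outcomes relabeled (Q(1) = P(4), Q(2) = P(5), Q(4) = P(1), Q(5) = P(2)) by a relabeling that is its own inverse, so the two sums contain exactly the same terms in a different order. This is a special case — KL divergence is not symmetric in general: D_KL(P||Q) ≠ D_KL(Q||P) for most P, Q.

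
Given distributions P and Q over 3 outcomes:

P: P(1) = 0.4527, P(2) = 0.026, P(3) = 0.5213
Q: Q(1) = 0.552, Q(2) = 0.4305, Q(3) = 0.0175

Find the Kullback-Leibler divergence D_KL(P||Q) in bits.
2.3178 bits

D_KL(P||Q) = Σ P(x) log₂(P(x)/Q(x))

Computing term by term:
  P(1)·log₂(P(1)/Q(1)) = 0.4527·log₂(0.4527/0.552) = -0.12952
  P(2)·log₂(P(2)/Q(2)) = 0.026·log₂(0.026/0.4305) = -0.10529
  P(3)·log₂(P(3)/Q(3)) = 0.5213·log₂(0.5213/0.0175) = 2.55264

D_KL(P||Q) = -0.12952 - 0.10529 + 2.55264 = 2.31783 ≈ 2.3178 bits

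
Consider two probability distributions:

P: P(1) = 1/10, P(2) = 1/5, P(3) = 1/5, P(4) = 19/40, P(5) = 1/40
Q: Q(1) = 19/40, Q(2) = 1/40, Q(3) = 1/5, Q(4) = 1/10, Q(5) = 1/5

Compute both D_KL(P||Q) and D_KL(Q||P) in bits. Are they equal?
D_KL(P||Q) = 1.3680 bits, D_KL(Q||P) = 1.3680 bits. Yes, in this case they are equal (although KL divergence is not symmetric in general).

D_KL(P||Q) = Σ P(x) log₂(P(x)/Q(x))

Computing term by term:
  P(1)·log₂(P(1)/Q(1)) = (1/10)·log₂((1/10)/(19/40)) = -0.22479
  P(2)·log₂(P(2)/Q(2)) = (1/5)·log₂((1/5)/(1/40)) = 0.60000
  P(3)·log₂(P(3)/Q(3)) = (1/5)·log₂((1/5)/(1/5)) = 0.00000
  P(4)·log₂(P(4)/Q(4)) = (19/40)·log₂((19/40)/(1/10)) = 1.06777
  P(5)·log₂(P(5)/Q(5)) = (1/40)·log₂((1/40)/(1/5)) = -0.07500

D_KL(P||Q) = -0.22479 + 0.60000 + 0.00000 + 1.06777 - 0.07500 = 1.36798 ≈ 1.3680 bits

D_KL(Q||P) = Σ Q(x) log₂(Q(x)/P(x))

Computing term by term:
  Q(1)·log₂(Q(1)/P(1)) = (19/40)·log₂((19/40)/(1/10)) = 1.06777
  Q(2)·log₂(Q(2)/P(2)) = (1/40)·log₂((1/40)/(1/5)) = -0.07500
  Q(3)·log₂(Q(3)/P(3)) = (1/5)·log₂((1/5)/(1/5)) = 0.00000
  Q(4)·log₂(Q(4)/P(4)) = (1/10)·log₂((1/10)/(19/40)) = -0.22479
  Q(5)·log₂(Q(5)/P(5)) = (1/5)·log₂((1/5)/(1/40)) = 0.60000

D_KL(Q||P) = 1.06777 - 0.07500 + 0.00000 - 0.22479 + 0.60000 = 1.36798 ≈ 1.3680 bits

These ARE equal here. Q is P with outcomes relabeled (Q(1) = P(4), Q(2) = P(5), Q(4) = P(1), Q(5) = P(2)) by a relabeling that is its own inverse, so the two sums contain exactly the same terms in a different order. This is a special case — KL divergence is not symmetric in general: D_KL(P||Q) ≠ D_KL(Q||P) for most P, Q.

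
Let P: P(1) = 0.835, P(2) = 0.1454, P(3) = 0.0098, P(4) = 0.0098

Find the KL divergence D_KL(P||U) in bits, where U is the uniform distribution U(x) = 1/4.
1.2475 bits

U(i) = 1/4 for all i

D_KL(P||U) = Σ P(x) log₂(P(x) / (1/4))
           = Σ P(x) log₂(P(x)) + log₂(4)
           = log₂(4) - H(P)

H(P) = -Σ P(x) log₂(P(x)):
  -P(1)·log₂(P(1)) = -(0.835)·log₂(0.835) = 0.21723
  -P(2)·log₂(P(2)) = -(0.1454)·log₂(0.1454) = 0.40449
  -P(3)·log₂(P(3)) = -(0.0098)·log₂(0.0098) = 0.06540
  -P(4)·log₂(P(4)) = -(0.0098)·log₂(0.0098) = 0.06540
H(P) = 0.21723 + 0.40449 + 0.06540 + 0.06540 = 0.75252 bits

log₂(4) = 2.00000 bits

D_KL(P||U) = 2.00000 - 0.75252 = 1.24748 ≈ 1.2475 bits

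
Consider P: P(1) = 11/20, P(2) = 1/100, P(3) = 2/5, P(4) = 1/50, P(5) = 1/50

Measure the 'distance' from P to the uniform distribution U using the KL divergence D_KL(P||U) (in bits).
1.0266 bits

U(i) = 1/5 for all i

D_KL(P||U) = Σ P(x) log₂(P(x) / (1/5))
           = Σ P(x) log₂(P(x)) + log₂(5)
           = log₂(5) - H(P)

H(P) = -Σ P(x) log₂(P(x)):
  -P(1)·log₂(P(1)) = -(11/20)·log₂(11/20) = 0.47437
  -P(2)·log₂(P(2)) = -(1/100)·log₂(1/100) = 0.06644
  -P(3)·log₂(P(3)) = -(2/5)·log₂(2/5) = 0.52877
  -P(4)·log₂(P(4)) = -(1/50)·log₂(1/50) = 0.11288
  -P(5)·log₂(P(5)) = -(1/50)·log₂(1/50) = 0.11288
H(P) = 0.47437 + 0.06644 + 0.52877 + 0.11288 + 0.11288 = 1.29534 bits

log₂(5) = 2.32193 bits

D_KL(P||U) = 2.32193 - 1.29534 = 1.02659 ≈ 1.0266 bits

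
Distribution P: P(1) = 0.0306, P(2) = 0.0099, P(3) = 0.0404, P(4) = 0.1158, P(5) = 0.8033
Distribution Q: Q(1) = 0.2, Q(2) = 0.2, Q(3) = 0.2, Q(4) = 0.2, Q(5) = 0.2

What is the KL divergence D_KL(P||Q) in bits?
1.3010 bits

D_KL(P||Q) = Σ P(x) log₂(P(x)/Q(x))

Computing term by term:
  P(1)·log₂(P(1)/Q(1)) = 0.0306·log₂(0.0306/0.2) = -0.08288
  P(2)·log₂(P(2)/Q(2)) = 0.0099·log₂(0.0099/0.2) = -0.04293
  P(3)·log₂(P(3)/Q(3)) = 0.0404·log₂(0.0404/0.2) = -0.09323
  P(4)·log₂(P(4)/Q(4)) = 0.1158·log₂(0.1158/0.2) = -0.09129
  P(5)·log₂(P(5)/Q(5)) = 0.8033·log₂(0.8033/0.2) = 1.61137

D_KL(P||Q) = -0.08288 - 0.04293 - 0.09323 - 0.09129 + 1.61137 = 1.30104 ≈ 1.3010 bits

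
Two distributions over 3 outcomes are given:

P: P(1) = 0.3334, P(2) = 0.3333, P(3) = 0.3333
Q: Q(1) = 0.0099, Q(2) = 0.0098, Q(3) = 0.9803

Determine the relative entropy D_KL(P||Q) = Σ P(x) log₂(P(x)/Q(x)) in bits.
2.8686 bits

D_KL(P||Q) = Σ P(x) log₂(P(x)/Q(x))

Computing term by term:
  P(1)·log₂(P(1)/Q(1)) = 0.3334·log₂(0.3334/0.0099) = 1.69157
  P(2)·log₂(P(2)/Q(2)) = 0.3333·log₂(0.3333/0.0098) = 1.69580
  P(3)·log₂(P(3)/Q(3)) = 0.3333·log₂(0.3333/0.9803) = -0.51875

D_KL(P||Q) = 1.69157 + 1.69580 - 0.51875 = 2.86862 ≈ 2.8686 bits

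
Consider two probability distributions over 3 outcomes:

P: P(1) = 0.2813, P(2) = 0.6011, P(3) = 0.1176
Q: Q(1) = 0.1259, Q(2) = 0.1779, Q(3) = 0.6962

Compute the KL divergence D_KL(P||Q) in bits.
1.0804 bits

D_KL(P||Q) = Σ P(x) log₂(P(x)/Q(x))

Computing term by term:
  P(1)·log₂(P(1)/Q(1)) = 0.2813·log₂(0.2813/0.1259) = 0.32626
  P(2)·log₂(P(2)/Q(2)) = 0.6011·log₂(0.6011/0.1779) = 1.05586
  P(3)·log₂(P(3)/Q(3)) = 0.1176·log₂(0.1176/0.6962) = -0.30172

D_KL(P||Q) = 0.32626 + 1.05586 - 0.30172 = 1.08040 ≈ 1.0804 bits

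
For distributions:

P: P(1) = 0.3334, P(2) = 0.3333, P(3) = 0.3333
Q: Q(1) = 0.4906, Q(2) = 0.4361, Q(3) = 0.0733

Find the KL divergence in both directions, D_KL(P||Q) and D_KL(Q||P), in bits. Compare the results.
D_KL(P||Q) = 0.4132 bits, D_KL(Q||P) = 0.2824 bits. D_KL(P||Q) is larger than D_KL(Q||P) by 0.1308 bits; the two directions differ.

D_KL(P||Q) = Σ P(x) log₂(P(x)/Q(x))

Computing term by term:
  P(1)·log₂(P(1)/Q(1)) = 0.3334·log₂(0.3334/0.4906) = -0.18580
  P(2)·log₂(P(2)/Q(2)) = 0.3333·log₂(0.3333/0.4361) = -0.12927
  P(3)·log₂(P(3)/Q(3)) = 0.3333·log₂(0.3333/0.0733) = 0.72824

D_KL(P||Q) = -0.18580 - 0.12927 + 0.72824 = 0.41317 ≈ 0.4132 bits

D_KL(Q||P) = Σ Q(x) log₂(Q(x)/P(x))

Computing term by term:
  Q(1)·log₂(Q(1)/P(1)) = 0.4906·log₂(0.4906/0.3334) = 0.27341
  Q(2)·log₂(Q(2)/P(2)) = 0.4361·log₂(0.4361/0.3333) = 0.16914
  Q(3)·log₂(Q(3)/P(3)) = 0.0733·log₂(0.0733/0.3333) = -0.16016

D_KL(Q||P) = 0.27341 + 0.16914 - 0.16016 = 0.28239 ≈ 0.2824 bits

These are NOT equal (difference: 0.1308 bits). KL divergence is asymmetric: D_KL(P||Q) ≠ D_KL(Q||P) in general.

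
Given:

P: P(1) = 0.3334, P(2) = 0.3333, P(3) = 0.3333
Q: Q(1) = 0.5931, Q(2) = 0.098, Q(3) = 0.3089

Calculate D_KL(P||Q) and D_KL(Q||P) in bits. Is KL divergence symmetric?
D_KL(P||Q) = 0.3481 bits, D_KL(Q||P) = 0.2859 bits. No, KL divergence is not symmetric.

D_KL(P||Q) = Σ P(x) log₂(P(x)/Q(x))

Computing term by term:
  P(1)·log₂(P(1)/Q(1)) = 0.3334·log₂(0.3334/0.5931) = -0.27706
  P(2)·log₂(P(2)/Q(2)) = 0.3333·log₂(0.3333/0.098) = 0.58860
  P(3)·log₂(P(3)/Q(3)) = 0.3333·log₂(0.3333/0.3089) = 0.03656

D_KL(P||Q) = -0.27706 + 0.58860 + 0.03656 = 0.34810 ≈ 0.3481 bits

D_KL(Q||P) = Σ Q(x) log₂(Q(x)/P(x))

Computing term by term:
  Q(1)·log₂(Q(1)/P(1)) = 0.5931·log₂(0.5931/0.3334) = 0.49288
  Q(2)·log₂(Q(2)/P(2)) = 0.098·log₂(0.098/0.3333) = -0.17306
  Q(3)·log₂(Q(3)/P(3)) = 0.3089·log₂(0.3089/0.3333) = -0.03388

D_KL(Q||P) = 0.49288 - 0.17306 - 0.03388 = 0.28594 ≈ 0.2859 bits

These are NOT equal (difference: 0.0622 bits). KL divergence is asymmetric: D_KL(P||Q) ≠ D_KL(Q||P) in general.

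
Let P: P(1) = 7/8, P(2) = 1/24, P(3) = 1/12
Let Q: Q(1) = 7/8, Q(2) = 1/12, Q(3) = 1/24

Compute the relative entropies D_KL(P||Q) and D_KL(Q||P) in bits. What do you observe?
D_KL(P||Q) = 0.0417 bits, D_KL(Q||P) = 0.0417 bits. The two directions give the same value here, because Q is a self-inverse relabeling of P; in general KL divergence is asymmetric.

D_KL(P||Q) = Σ P(x) log₂(P(x)/Q(x))

Computing term by term:
  P(1)·log₂(P(1)/Q(1)) = (7/8)·log₂((7/8)/(7/8)) = 0.00000
  P(2)·log₂(P(2)/Q(2)) = (1/24)·log₂((1/24)/(1/12)) = -0.04167
  P(3)·log₂(P(3)/Q(3)) = (1/12)·log₂((1/12)/(1/24)) = 0.08333

D_KL(P||Q) = 0.00000 - 0.04167 + 0.08333 = 0.04166 ≈ 0.0417 bits

D_KL(Q||P) = Σ Q(x) log₂(Q(x)/P(x))

Computing term by term:
  Q(1)·log₂(Q(1)/P(1)) = (7/8)·log₂((7/8)/(7/8)) = 0.00000
  Q(2)·log₂(Q(2)/P(2)) = (1/12)·log₂((1/12)/(1/24)) = 0.08333
  Q(3)·log₂(Q(3)/P(3)) = (1/24)·log₂((1/24)/(1/12)) = -0.04167

D_KL(Q||P) = 0.00000 + 0.08333 - 0.04167 = 0.04166 ≈ 0.0417 bits

These ARE equal here. Q is P with outcomes relabeled (Q(2) = P(3), Q(3) = P(2)) by a relabeling that is its own inverse, so the two sums contain exactly the same terms in a different order. This is a special case — KL divergence is not symmetric in general: D_KL(P||Q) ≠ D_KL(Q||P) for most P, Q.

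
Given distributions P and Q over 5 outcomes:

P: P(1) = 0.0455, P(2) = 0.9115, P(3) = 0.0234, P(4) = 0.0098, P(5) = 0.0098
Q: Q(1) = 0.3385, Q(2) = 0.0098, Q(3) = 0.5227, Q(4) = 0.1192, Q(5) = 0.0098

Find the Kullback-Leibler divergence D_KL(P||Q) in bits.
5.6887 bits

D_KL(P||Q) = Σ P(x) log₂(P(x)/Q(x))

Computing term by term:
  P(1)·log₂(P(1)/Q(1)) = 0.0455·log₂(0.0455/0.3385) = -0.13173
  P(2)·log₂(P(2)/Q(2)) = 0.9115·log₂(0.9115/0.0098) = 5.96059
  P(3)·log₂(P(3)/Q(3)) = 0.0234·log₂(0.0234/0.5227) = -0.10486
  P(4)·log₂(P(4)/Q(4)) = 0.0098·log₂(0.0098/0.1192) = -0.03532
  P(5)·log₂(P(5)/Q(5)) = 0.0098·log₂(0.0098/0.0098) = 0.00000

D_KL(P||Q) = -0.13173 + 5.96059 - 0.10486 - 0.03532 + 0.00000 = 5.68868 ≈ 5.6887 bits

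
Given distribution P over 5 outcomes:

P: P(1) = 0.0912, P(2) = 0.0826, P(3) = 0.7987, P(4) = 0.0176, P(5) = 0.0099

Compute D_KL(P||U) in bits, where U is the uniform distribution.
1.2822 bits

U(i) = 1/5 for all i

D_KL(P||U) = Σ P(x) log₂(P(x) / (1/5))
           = Σ P(x) log₂(P(x)) + log₂(5)
           = log₂(5) - H(P)

H(P) = -Σ P(x) log₂(P(x)):
  -P(1)·log₂(P(1)) = -(0.0912)·log₂(0.0912) = 0.31508
  -P(2)·log₂(P(2)) = -(0.0826)·log₂(0.0826) = 0.29717
  -P(3)·log₂(P(3)) = -(0.7987)·log₂(0.7987) = 0.25900
  -P(4)·log₂(P(4)) = -(0.0176)·log₂(0.0176) = 0.10258
  -P(5)·log₂(P(5)) = -(0.0099)·log₂(0.0099) = 0.06592
H(P) = 0.31508 + 0.29717 + 0.25900 + 0.10258 + 0.06592 = 1.03975 bits

log₂(5) = 2.32193 bits

D_KL(P||U) = 2.32193 - 1.03975 = 1.28218 ≈ 1.2822 bits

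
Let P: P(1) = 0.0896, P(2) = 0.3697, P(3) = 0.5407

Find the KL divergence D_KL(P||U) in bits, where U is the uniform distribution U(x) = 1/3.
0.2627 bits

U(i) = 1/3 for all i

D_KL(P||U) = Σ P(x) log₂(P(x) / (1/3))
           = Σ P(x) log₂(P(x)) + log₂(3)
           = log₂(3) - H(P)

H(P) = -Σ P(x) log₂(P(x)):
  -P(1)·log₂(P(1)) = -(0.0896)·log₂(0.0896) = 0.31184
  -P(2)·log₂(P(2)) = -(0.3697)·log₂(0.3697) = 0.53073
  -P(3)·log₂(P(3)) = -(0.5407)·log₂(0.5407) = 0.47965
H(P) = 0.31184 + 0.53073 + 0.47965 = 1.32222 bits

log₂(3) = 1.58496 bits

D_KL(P||U) = 1.58496 - 1.32222 = 0.26274 ≈ 0.2627 bits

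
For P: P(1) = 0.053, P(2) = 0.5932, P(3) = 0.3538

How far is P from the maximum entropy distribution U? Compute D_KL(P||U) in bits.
0.3831 bits

U(i) = 1/3 for all i

D_KL(P||U) = Σ P(x) log₂(P(x) / (1/3))
           = Σ P(x) log₂(P(x)) + log₂(3)
           = log₂(3) - H(P)

H(P) = -Σ P(x) log₂(P(x)):
  -P(1)·log₂(P(1)) = -(0.053)·log₂(0.053) = 0.22461
  -P(2)·log₂(P(2)) = -(0.5932)·log₂(0.5932) = 0.44692
  -P(3)·log₂(P(3)) = -(0.3538)·log₂(0.3538) = 0.53034
H(P) = 0.22461 + 0.44692 + 0.53034 = 1.20187 bits

log₂(3) = 1.58496 bits

D_KL(P||U) = 1.58496 - 1.20187 = 0.38309 ≈ 0.3831 bits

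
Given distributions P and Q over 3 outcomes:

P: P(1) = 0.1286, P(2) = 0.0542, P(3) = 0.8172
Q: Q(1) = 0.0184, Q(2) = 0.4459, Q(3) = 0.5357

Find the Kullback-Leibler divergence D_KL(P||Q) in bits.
0.6938 bits

D_KL(P||Q) = Σ P(x) log₂(P(x)/Q(x))

Computing term by term:
  P(1)·log₂(P(1)/Q(1)) = 0.1286·log₂(0.1286/0.0184) = 0.36074
  P(2)·log₂(P(2)/Q(2)) = 0.0542·log₂(0.0542/0.4459) = -0.16479
  P(3)·log₂(P(3)/Q(3)) = 0.8172·log₂(0.8172/0.5357) = 0.49789

D_KL(P||Q) = 0.36074 - 0.16479 + 0.49789 = 0.69384 ≈ 0.6938 bits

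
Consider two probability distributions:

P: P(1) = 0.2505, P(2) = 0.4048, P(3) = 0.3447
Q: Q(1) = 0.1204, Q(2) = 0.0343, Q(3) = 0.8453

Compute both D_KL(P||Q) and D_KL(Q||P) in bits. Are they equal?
D_KL(P||Q) = 1.2602 bits, D_KL(Q||P) = 0.8445 bits. No, they are not equal.

D_KL(P||Q) = Σ P(x) log₂(P(x)/Q(x))

Computing term by term:
  P(1)·log₂(P(1)/Q(1)) = 0.2505·log₂(0.2505/0.1204) = 0.26477
  P(2)·log₂(P(2)/Q(2)) = 0.4048·log₂(0.4048/0.0343) = 1.44146
  P(3)·log₂(P(3)/Q(3)) = 0.3447·log₂(0.3447/0.8453) = -0.44608

D_KL(P||Q) = 0.26477 + 1.44146 - 0.44608 = 1.26015 ≈ 1.2602 bits

D_KL(Q||P) = Σ Q(x) log₂(Q(x)/P(x))

Computing term by term:
  Q(1)·log₂(Q(1)/P(1)) = 0.1204·log₂(0.1204/0.2505) = -0.12726
  Q(2)·log₂(Q(2)/P(2)) = 0.0343·log₂(0.0343/0.4048) = -0.12214
  Q(3)·log₂(Q(3)/P(3)) = 0.8453·log₂(0.8453/0.3447) = 1.09392

D_KL(Q||P) = -0.12726 - 0.12214 + 1.09392 = 0.84452 ≈ 0.8445 bits

These are NOT equal (difference: 0.4157 bits). KL divergence is asymmetric: D_KL(P||Q) ≠ D_KL(Q||P) in general.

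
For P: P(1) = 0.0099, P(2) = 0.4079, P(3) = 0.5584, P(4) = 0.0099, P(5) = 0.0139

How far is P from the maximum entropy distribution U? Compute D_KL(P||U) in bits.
1.1072 bits

U(i) = 1/5 for all i

D_KL(P||U) = Σ P(x) log₂(P(x) / (1/5))
           = Σ P(x) log₂(P(x)) + log₂(5)
           = log₂(5) - H(P)

H(P) = -Σ P(x) log₂(P(x)):
  -P(1)·log₂(P(1)) = -(0.0099)·log₂(0.0099) = 0.06592
  -P(2)·log₂(P(2)) = -(0.4079)·log₂(0.4079) = 0.52771
  -P(3)·log₂(P(3)) = -(0.5584)·log₂(0.5584) = 0.46941
  -P(4)·log₂(P(4)) = -(0.0099)·log₂(0.0099) = 0.06592
  -P(5)·log₂(P(5)) = -(0.0139)·log₂(0.0139) = 0.08575
H(P) = 0.06592 + 0.52771 + 0.46941 + 0.06592 + 0.08575 = 1.21471 bits

log₂(5) = 2.32193 bits

D_KL(P||U) = 2.32193 - 1.21471 = 1.10722 ≈ 1.1072 bits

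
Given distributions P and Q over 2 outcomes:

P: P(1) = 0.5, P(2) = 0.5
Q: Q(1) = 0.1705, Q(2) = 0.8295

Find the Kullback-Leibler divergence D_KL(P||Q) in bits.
0.4109 bits

D_KL(P||Q) = Σ P(x) log₂(P(x)/Q(x))

Computing term by term:
  P(1)·log₂(P(1)/Q(1)) = 0.5·log₂(0.5/0.1705) = 0.77608
  P(2)·log₂(P(2)/Q(2)) = 0.5·log₂(0.5/0.8295) = -0.36516

D_KL(P||Q) = 0.77608 - 0.36516 = 0.41092 ≈ 0.4109 bits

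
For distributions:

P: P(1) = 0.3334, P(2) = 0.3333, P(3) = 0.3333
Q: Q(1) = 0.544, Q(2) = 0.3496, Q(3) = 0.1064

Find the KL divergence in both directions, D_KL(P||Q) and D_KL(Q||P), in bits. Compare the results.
D_KL(P||Q) = 0.2906 bits, D_KL(Q||P) = 0.2331 bits. D_KL(P||Q) is larger than D_KL(Q||P) by 0.0575 bits; the two directions differ.

D_KL(P||Q) = Σ P(x) log₂(P(x)/Q(x))

Computing term by term:
  P(1)·log₂(P(1)/Q(1)) = 0.3334·log₂(0.3334/0.544) = -0.23550
  P(2)·log₂(P(2)/Q(2)) = 0.3333·log₂(0.3333/0.3496) = -0.02296
  P(3)·log₂(P(3)/Q(3)) = 0.3333·log₂(0.3333/0.1064) = 0.54905

D_KL(P||Q) = -0.23550 - 0.02296 + 0.54905 = 0.29059 ≈ 0.2906 bits

D_KL(Q||P) = Σ Q(x) log₂(Q(x)/P(x))

Computing term by term:
  Q(1)·log₂(Q(1)/P(1)) = 0.544·log₂(0.544/0.3334) = 0.38426
  Q(2)·log₂(Q(2)/P(2)) = 0.3496·log₂(0.3496/0.3333) = 0.02408
  Q(3)·log₂(Q(3)/P(3)) = 0.1064·log₂(0.1064/0.3333) = -0.17528

D_KL(Q||P) = 0.38426 + 0.02408 - 0.17528 = 0.23306 ≈ 0.2331 bits

These are NOT equal (difference: 0.0575 bits). KL divergence is asymmetric: D_KL(P||Q) ≠ D_KL(Q||P) in general.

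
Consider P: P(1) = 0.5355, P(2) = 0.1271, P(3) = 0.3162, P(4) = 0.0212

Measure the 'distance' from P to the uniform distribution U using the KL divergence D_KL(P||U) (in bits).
0.4961 bits

U(i) = 1/4 for all i

D_KL(P||U) = Σ P(x) log₂(P(x) / (1/4))
           = Σ P(x) log₂(P(x)) + log₂(4)
           = log₂(4) - H(P)

H(P) = -Σ P(x) log₂(P(x)):
  -P(1)·log₂(P(1)) = -(0.5355)·log₂(0.5355) = 0.48251
  -P(2)·log₂(P(2)) = -(0.1271)·log₂(0.1271) = 0.37825
  -P(3)·log₂(P(3)) = -(0.3162)·log₂(0.3162) = 0.52524
  -P(4)·log₂(P(4)) = -(0.0212)·log₂(0.0212) = 0.11787
H(P) = 0.48251 + 0.37825 + 0.52524 + 0.11787 = 1.50387 bits

log₂(4) = 2.00000 bits

D_KL(P||U) = 2.00000 - 1.50387 = 0.49613 ≈ 0.4961 bits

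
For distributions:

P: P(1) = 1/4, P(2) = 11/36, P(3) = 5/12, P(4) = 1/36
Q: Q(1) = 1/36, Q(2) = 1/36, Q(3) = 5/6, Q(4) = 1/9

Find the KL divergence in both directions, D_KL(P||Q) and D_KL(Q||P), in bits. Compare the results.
D_KL(P||Q) = 1.3773 bits, D_KL(Q||P) = 0.8714 bits. D_KL(P||Q) is larger than D_KL(Q||P) by 0.5059 bits; the two directions differ.

D_KL(P||Q) = Σ P(x) log₂(P(x)/Q(x))

Computing term by term:
  P(1)·log₂(P(1)/Q(1)) = (1/4)·log₂((1/4)/(1/36)) = 0.79248
  P(2)·log₂(P(2)/Q(2)) = (11/36)·log₂((11/36)/(1/36)) = 1.05705
  P(3)·log₂(P(3)/Q(3)) = (5/12)·log₂((5/12)/(5/6)) = -0.41667
  P(4)·log₂(P(4)/Q(4)) = (1/36)·log₂((1/36)/(1/9)) = -0.05556

D_KL(P||Q) = 0.79248 + 1.05705 - 0.41667 - 0.05556 = 1.37730 ≈ 1.3773 bits

D_KL(Q||P) = Σ Q(x) log₂(Q(x)/P(x))

Computing term by term:
  Q(1)·log₂(Q(1)/P(1)) = (1/36)·log₂((1/36)/(1/4)) = -0.08805
  Q(2)·log₂(Q(2)/P(2)) = (1/36)·log₂((1/36)/(11/36)) = -0.09610
  Q(3)·log₂(Q(3)/P(3)) = (5/6)·log₂((5/6)/(5/12)) = 0.83333
  Q(4)·log₂(Q(4)/P(4)) = (1/9)·log₂((1/9)/(1/36)) = 0.22222

D_KL(Q||P) = -0.08805 - 0.09610 + 0.83333 + 0.22222 = 0.87140 ≈ 0.8714 bits

These are NOT equal (difference: 0.5059 bits). KL divergence is asymmetric: D_KL(P||Q) ≠ D_KL(Q||P) in general.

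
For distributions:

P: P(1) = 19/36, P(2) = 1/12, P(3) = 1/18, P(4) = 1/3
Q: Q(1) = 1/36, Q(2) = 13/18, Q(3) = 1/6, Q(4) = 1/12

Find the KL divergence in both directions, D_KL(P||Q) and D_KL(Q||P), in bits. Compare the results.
D_KL(P||Q) = 2.5610 bits, D_KL(Q||P) = 2.2296 bits. D_KL(P||Q) is larger than D_KL(Q||P) by 0.3314 bits; the two directions differ.

D_KL(P||Q) = Σ P(x) log₂(P(x)/Q(x))

Computing term by term:
  P(1)·log₂(P(1)/Q(1)) = (19/36)·log₂((19/36)/(1/36)) = 2.24196
  P(2)·log₂(P(2)/Q(2)) = (1/12)·log₂((1/12)/(13/18)) = -0.25962
  P(3)·log₂(P(3)/Q(3)) = (1/18)·log₂((1/18)/(1/6)) = -0.08805
  P(4)·log₂(P(4)/Q(4)) = (1/3)·log₂((1/3)/(1/12)) = 0.66667

D_KL(P||Q) = 2.24196 - 0.25962 - 0.08805 + 0.66667 = 2.56096 ≈ 2.5610 bits

D_KL(Q||P) = Σ Q(x) log₂(Q(x)/P(x))

Computing term by term:
  Q(1)·log₂(Q(1)/P(1)) = (1/36)·log₂((1/36)/(19/36)) = -0.11800
  Q(2)·log₂(Q(2)/P(2)) = (13/18)·log₂((13/18)/(1/12)) = 2.25007
  Q(3)·log₂(Q(3)/P(3)) = (1/6)·log₂((1/6)/(1/18)) = 0.26416
  Q(4)·log₂(Q(4)/P(4)) = (1/12)·log₂((1/12)/(1/3)) = -0.16667

D_KL(Q||P) = -0.11800 + 2.25007 + 0.26416 - 0.16667 = 2.22956 ≈ 2.2296 bits

These are NOT equal (difference: 0.3314 bits). KL divergence is asymmetric: D_KL(P||Q) ≠ D_KL(Q||P) in general.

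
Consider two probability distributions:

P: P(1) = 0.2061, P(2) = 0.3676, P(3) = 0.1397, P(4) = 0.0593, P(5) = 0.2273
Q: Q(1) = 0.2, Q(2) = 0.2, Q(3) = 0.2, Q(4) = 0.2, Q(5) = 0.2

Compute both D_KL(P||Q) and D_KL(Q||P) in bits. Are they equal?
D_KL(P||Q) = 0.1974 bits, D_KL(Q||P) = 0.2331 bits. No, they are not equal.

D_KL(P||Q) = Σ P(x) log₂(P(x)/Q(x))

Computing term by term:
  P(1)·log₂(P(1)/Q(1)) = 0.2061·log₂(0.2061/0.2) = 0.00893
  P(2)·log₂(P(2)/Q(2)) = 0.3676·log₂(0.3676/0.2) = 0.32280
  P(3)·log₂(P(3)/Q(3)) = 0.1397·log₂(0.1397/0.2) = -0.07232
  P(4)·log₂(P(4)/Q(4)) = 0.0593·log₂(0.0593/0.2) = -0.10401
  P(5)·log₂(P(5)/Q(5)) = 0.2273·log₂(0.2273/0.2) = 0.04196

D_KL(P||Q) = 0.00893 + 0.32280 - 0.07232 - 0.10401 + 0.04196 = 0.19736 ≈ 0.1974 bits

D_KL(Q||P) = Σ Q(x) log₂(Q(x)/P(x))

Computing term by term:
  Q(1)·log₂(Q(1)/P(1)) = 0.2·log₂(0.2/0.2061) = -0.00867
  Q(2)·log₂(Q(2)/P(2)) = 0.2·log₂(0.2/0.3676) = -0.17563
  Q(3)·log₂(Q(3)/P(3)) = 0.2·log₂(0.2/0.1397) = 0.10353
  Q(4)·log₂(Q(4)/P(4)) = 0.2·log₂(0.2/0.0593) = 0.35078
  Q(5)·log₂(Q(5)/P(5)) = 0.2·log₂(0.2/0.2273) = -0.03692

D_KL(Q||P) = -0.00867 - 0.17563 + 0.10353 + 0.35078 - 0.03692 = 0.23309 ≈ 0.2331 bits

These are NOT equal (difference: 0.0357 bits). KL divergence is asymmetric: D_KL(P||Q) ≠ D_KL(Q||P) in general.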